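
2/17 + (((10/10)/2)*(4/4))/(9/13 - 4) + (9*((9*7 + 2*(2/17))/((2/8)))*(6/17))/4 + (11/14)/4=139897773/695912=201.03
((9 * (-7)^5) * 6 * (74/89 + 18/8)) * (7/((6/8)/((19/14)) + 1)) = -66208268889/5251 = -12608697.18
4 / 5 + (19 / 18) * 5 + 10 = 1447 / 90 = 16.08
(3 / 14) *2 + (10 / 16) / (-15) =0.39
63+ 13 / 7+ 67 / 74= 34065 / 518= 65.76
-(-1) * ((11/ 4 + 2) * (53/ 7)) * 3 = 3021/ 28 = 107.89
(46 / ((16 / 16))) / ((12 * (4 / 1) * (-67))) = -0.01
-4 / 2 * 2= -4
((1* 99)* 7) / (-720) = -77 / 80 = -0.96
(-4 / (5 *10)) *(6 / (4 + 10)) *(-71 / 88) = 213 / 7700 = 0.03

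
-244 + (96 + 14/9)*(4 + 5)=634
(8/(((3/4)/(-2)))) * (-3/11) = 64/11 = 5.82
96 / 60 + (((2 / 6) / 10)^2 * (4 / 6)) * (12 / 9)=3242 / 2025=1.60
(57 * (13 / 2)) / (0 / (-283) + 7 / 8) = 2964 / 7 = 423.43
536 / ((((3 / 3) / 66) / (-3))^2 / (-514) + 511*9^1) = 10800858816 / 92673786743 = 0.12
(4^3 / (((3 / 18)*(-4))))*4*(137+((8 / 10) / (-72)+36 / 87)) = -22951744 / 435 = -52762.63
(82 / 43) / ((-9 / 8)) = -656 / 387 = -1.70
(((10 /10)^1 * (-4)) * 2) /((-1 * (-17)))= -8 /17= -0.47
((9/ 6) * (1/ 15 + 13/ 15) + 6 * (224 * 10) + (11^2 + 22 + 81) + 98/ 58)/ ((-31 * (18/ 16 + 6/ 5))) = -5284608/ 27869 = -189.62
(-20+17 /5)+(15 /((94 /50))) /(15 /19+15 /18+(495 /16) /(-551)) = -22409587 /1947445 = -11.51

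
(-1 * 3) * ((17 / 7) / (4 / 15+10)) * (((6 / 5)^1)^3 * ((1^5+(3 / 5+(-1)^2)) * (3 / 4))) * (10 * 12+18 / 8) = -78782301 / 269500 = -292.33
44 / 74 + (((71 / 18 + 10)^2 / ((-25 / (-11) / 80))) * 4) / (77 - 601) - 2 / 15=-101660156 / 1963035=-51.79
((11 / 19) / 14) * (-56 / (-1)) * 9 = 396 / 19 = 20.84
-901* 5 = -4505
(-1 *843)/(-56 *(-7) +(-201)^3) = 843/8120209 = 0.00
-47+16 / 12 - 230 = -827 / 3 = -275.67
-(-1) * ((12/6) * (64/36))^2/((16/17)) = 1088/81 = 13.43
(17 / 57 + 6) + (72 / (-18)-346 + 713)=369.30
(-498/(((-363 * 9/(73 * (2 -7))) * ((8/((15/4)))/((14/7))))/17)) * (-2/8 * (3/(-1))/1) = -2575075/3872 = -665.05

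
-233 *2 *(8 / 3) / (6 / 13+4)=-24232 / 87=-278.53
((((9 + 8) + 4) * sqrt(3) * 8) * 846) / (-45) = -15792 * sqrt(3) / 5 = -5470.51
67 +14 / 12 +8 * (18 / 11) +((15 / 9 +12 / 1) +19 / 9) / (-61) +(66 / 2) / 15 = 5024383 / 60390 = 83.20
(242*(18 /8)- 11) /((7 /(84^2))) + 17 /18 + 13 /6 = 4839940 /9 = 537771.11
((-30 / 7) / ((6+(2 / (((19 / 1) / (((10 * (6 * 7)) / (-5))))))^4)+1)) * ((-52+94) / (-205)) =4691556 / 32697763343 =0.00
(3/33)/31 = 1/341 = 0.00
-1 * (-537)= 537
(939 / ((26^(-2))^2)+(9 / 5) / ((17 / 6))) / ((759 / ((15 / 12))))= 6078923249 / 8602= 706687.19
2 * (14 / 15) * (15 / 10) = 2.80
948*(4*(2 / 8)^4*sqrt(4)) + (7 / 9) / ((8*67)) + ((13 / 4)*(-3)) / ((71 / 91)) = 17.13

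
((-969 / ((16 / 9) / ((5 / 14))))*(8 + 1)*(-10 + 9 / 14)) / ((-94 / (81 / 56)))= -252.26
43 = 43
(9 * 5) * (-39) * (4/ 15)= -468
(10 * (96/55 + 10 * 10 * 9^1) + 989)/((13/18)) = 13855.09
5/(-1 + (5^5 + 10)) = 5/3134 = 0.00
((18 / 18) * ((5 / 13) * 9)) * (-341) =-15345 / 13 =-1180.38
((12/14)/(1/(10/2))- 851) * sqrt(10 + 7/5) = -5927 * sqrt(285)/35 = -2858.84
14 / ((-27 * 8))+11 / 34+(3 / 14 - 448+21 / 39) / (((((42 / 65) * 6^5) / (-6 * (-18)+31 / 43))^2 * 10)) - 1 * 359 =-261079004618452831 / 727721553936384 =-358.76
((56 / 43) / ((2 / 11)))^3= 29218112 / 79507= 367.49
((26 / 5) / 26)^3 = 1 / 125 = 0.01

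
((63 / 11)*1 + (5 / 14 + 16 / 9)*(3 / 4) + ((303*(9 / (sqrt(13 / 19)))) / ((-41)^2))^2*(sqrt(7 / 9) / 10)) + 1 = 47098017*sqrt(7) / 367348930 + 15391 / 1848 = 8.67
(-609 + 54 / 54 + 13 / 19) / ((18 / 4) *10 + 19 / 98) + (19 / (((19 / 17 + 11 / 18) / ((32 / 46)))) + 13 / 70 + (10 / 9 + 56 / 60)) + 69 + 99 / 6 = 81.94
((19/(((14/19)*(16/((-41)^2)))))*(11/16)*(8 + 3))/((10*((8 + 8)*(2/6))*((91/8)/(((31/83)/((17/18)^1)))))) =61459035957/4601891840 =13.36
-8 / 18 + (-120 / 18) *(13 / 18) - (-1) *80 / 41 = -3662 / 1107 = -3.31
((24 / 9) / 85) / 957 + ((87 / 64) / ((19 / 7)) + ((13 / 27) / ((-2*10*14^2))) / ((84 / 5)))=28675311521 / 57253539420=0.50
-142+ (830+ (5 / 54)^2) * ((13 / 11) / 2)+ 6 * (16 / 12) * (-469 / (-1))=4100.46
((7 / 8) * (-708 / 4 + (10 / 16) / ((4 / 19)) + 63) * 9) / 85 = -13167 / 1280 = -10.29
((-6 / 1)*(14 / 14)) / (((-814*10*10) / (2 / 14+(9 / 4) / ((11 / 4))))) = 3 / 42350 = 0.00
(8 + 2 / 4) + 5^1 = 27 / 2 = 13.50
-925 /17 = -54.41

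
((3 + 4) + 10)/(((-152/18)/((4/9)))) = -17/19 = -0.89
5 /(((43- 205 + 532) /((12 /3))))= 2 /37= 0.05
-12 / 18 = -2 / 3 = -0.67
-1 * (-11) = 11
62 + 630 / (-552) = 5599 / 92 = 60.86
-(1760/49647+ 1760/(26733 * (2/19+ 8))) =-106000/2432703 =-0.04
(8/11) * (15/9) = 40/33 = 1.21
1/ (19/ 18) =18/ 19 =0.95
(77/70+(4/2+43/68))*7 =8883/340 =26.13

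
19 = 19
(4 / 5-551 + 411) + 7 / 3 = -2053 / 15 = -136.87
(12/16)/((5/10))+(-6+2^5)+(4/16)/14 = 27.52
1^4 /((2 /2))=1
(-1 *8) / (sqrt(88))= -2 *sqrt(22) / 11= -0.85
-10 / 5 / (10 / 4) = -4 / 5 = -0.80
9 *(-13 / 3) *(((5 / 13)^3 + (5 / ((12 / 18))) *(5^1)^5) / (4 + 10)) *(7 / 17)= -308953875 / 11492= -26884.26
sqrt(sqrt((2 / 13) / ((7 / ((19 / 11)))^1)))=1001^(3 / 4) * 38^(1 / 4) / 1001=0.44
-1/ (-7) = 1/ 7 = 0.14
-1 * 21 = -21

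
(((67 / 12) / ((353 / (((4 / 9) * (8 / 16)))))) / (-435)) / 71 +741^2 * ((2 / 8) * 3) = 484890578624071 / 1177459740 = 411810.75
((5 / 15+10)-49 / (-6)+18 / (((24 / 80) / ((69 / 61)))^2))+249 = 3895135 / 7442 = 523.40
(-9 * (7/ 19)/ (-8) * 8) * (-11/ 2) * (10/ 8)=-3465/ 152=-22.80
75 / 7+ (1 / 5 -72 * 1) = -2138 / 35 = -61.09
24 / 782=12 / 391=0.03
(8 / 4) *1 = 2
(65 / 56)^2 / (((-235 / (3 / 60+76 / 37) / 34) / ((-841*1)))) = 3762012501 / 10907008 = 344.92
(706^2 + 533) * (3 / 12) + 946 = 502753 / 4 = 125688.25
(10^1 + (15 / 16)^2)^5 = 167542888107990625 / 1099511627776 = 152379.37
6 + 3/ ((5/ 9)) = 11.40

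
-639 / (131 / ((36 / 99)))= -2556 / 1441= -1.77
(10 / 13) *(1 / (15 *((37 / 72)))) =48 / 481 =0.10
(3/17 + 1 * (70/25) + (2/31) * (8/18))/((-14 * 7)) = -10181/332010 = -0.03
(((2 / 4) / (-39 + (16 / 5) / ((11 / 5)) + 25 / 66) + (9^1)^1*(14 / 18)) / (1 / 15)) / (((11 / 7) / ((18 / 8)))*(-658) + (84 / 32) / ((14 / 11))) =-3365280 / 14691017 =-0.23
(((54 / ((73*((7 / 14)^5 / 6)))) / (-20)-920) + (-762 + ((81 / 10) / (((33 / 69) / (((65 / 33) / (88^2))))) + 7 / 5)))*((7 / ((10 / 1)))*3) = -24243055953543 / 6840275200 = -3544.16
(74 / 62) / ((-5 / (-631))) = 23347 / 155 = 150.63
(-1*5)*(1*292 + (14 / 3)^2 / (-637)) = -170800 / 117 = -1459.83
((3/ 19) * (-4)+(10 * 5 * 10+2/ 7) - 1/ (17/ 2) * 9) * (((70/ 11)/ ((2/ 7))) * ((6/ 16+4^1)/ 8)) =31385725/ 5168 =6073.09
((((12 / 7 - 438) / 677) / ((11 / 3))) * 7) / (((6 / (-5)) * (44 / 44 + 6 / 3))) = 2545 / 7447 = 0.34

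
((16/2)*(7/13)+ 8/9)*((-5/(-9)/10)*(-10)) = -3040/1053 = -2.89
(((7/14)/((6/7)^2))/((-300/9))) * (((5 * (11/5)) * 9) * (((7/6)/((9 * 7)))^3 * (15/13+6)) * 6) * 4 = -16709/7581600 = -0.00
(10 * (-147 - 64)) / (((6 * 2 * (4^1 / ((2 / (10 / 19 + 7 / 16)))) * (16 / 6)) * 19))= -1055 / 586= -1.80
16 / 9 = 1.78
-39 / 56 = -0.70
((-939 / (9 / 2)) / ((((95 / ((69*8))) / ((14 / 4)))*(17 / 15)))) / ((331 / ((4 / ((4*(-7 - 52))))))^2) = -0.00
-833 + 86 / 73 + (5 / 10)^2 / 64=-831.82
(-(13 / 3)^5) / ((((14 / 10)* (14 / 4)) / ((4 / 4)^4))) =-3712930 / 11907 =-311.83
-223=-223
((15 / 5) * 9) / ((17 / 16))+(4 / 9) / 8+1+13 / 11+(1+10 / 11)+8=126421 / 3366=37.56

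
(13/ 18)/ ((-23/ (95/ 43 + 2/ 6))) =-2132/ 26703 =-0.08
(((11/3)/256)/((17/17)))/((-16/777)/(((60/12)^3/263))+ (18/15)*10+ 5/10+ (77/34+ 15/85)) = 6054125/6297142784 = 0.00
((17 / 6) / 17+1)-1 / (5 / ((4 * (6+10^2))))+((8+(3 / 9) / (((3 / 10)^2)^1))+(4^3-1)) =-2411 / 270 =-8.93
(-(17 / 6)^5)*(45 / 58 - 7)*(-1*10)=-11364.95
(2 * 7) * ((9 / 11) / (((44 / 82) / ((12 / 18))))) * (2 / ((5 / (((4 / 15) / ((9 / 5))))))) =4592 / 5445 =0.84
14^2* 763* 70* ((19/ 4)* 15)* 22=16409154300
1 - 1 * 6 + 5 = 0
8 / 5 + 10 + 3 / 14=827 / 70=11.81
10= 10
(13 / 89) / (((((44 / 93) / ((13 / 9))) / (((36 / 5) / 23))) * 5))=15717 / 562925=0.03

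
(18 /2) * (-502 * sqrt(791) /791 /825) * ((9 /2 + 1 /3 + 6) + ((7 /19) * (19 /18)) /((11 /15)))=-7530 * sqrt(791) /95711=-2.21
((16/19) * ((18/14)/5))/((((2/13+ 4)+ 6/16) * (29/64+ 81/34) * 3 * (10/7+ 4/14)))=452608/138038325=0.00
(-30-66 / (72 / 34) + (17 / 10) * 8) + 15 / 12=-2779 / 60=-46.32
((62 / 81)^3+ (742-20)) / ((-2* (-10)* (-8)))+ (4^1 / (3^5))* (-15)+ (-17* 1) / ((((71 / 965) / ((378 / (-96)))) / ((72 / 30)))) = 1315330357373 / 603716976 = 2178.72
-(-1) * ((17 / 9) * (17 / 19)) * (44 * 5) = 371.81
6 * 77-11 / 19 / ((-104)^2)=94942837 / 205504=462.00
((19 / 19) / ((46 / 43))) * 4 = 86 / 23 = 3.74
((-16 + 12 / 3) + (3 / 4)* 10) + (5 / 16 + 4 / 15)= -941 / 240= -3.92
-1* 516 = -516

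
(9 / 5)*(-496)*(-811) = 3620304 / 5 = 724060.80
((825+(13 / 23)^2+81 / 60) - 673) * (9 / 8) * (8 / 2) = 691.51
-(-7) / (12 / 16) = 28 / 3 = 9.33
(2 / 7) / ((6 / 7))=1 / 3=0.33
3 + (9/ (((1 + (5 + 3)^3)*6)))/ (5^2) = 25651/ 8550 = 3.00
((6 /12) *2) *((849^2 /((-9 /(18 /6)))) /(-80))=240267 /80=3003.34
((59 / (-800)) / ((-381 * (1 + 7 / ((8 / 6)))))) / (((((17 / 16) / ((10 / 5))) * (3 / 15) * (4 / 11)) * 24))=649 / 19431000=0.00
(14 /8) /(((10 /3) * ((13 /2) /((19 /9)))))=133 /780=0.17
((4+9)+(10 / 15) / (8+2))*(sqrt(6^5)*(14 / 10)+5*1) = 196 / 3+16464*sqrt(6) / 25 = 1678.47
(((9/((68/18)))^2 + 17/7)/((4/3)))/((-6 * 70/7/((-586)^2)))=-5629891571/161840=-34786.77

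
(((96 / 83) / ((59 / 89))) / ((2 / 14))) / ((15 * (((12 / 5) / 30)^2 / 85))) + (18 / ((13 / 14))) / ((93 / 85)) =21375829580 / 1973491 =10831.48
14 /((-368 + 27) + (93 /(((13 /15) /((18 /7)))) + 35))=-637 /1368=-0.47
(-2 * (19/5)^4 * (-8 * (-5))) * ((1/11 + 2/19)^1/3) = -4499504/4125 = -1090.79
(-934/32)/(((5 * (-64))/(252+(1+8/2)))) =120019/5120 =23.44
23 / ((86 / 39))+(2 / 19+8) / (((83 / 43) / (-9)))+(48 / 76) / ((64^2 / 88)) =-237377199 / 8679808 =-27.35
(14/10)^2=49/25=1.96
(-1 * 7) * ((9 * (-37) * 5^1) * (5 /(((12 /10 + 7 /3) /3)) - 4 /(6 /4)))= 975135 /53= 18398.77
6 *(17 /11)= 102 /11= 9.27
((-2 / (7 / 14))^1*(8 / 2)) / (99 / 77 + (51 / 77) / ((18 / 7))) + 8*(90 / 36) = 6868 / 713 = 9.63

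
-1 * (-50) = 50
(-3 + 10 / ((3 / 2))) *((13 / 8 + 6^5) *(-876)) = -49963463 / 2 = -24981731.50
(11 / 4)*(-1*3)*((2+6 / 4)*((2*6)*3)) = -2079 / 2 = -1039.50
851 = 851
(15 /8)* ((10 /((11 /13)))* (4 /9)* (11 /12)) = 325 /36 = 9.03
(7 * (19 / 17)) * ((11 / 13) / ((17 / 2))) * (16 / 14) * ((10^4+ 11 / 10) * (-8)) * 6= -472146048 / 1105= -427281.49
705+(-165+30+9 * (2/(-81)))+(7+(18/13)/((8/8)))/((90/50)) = 22403/39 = 574.44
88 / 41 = 2.15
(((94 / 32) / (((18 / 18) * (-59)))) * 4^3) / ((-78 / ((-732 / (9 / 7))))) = -160552 / 6903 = -23.26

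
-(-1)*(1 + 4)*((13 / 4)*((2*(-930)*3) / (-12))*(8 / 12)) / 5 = 2015 / 2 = 1007.50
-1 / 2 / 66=-1 / 132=-0.01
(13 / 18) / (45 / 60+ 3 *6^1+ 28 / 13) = 338 / 9783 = 0.03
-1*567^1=-567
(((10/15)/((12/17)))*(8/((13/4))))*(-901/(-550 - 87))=245072/74529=3.29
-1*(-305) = 305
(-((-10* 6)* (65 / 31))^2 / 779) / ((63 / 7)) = -1690000 / 748619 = -2.26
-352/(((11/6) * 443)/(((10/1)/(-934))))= 960/206881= 0.00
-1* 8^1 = -8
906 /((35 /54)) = 48924 /35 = 1397.83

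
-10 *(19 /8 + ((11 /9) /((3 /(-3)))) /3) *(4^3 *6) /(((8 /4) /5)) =-18888.89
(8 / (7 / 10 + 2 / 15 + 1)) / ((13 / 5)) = 240 / 143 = 1.68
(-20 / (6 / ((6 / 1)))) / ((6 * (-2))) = 5 / 3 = 1.67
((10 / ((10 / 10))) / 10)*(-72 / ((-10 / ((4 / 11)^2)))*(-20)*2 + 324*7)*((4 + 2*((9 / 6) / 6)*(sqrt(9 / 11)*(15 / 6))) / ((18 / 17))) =1911225*sqrt(11) / 2662 + 1019320 / 121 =10805.36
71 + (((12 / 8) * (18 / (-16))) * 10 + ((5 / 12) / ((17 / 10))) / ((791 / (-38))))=17463853 / 322728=54.11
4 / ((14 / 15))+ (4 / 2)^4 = 142 / 7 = 20.29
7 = 7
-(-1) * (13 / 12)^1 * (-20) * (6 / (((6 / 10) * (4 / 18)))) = -975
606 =606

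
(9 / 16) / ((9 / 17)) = 17 / 16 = 1.06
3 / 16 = 0.19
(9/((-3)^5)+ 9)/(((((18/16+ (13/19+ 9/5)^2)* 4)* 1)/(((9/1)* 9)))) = 13104300/526793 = 24.88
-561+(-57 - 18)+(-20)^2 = -236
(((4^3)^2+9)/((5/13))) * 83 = 885859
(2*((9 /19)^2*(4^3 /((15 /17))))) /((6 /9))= 88128 /1805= 48.82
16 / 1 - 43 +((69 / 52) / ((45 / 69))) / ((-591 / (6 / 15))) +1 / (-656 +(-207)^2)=-437649841597 / 16208440950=-27.00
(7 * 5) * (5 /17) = 175 /17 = 10.29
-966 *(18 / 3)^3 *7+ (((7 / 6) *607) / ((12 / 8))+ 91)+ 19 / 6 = -26280463 / 18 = -1460025.72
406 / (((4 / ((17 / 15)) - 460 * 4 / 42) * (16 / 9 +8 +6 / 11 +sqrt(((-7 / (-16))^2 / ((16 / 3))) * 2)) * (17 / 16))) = -144219930624 / 156834625175 +1528015104 * sqrt(6) / 156834625175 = -0.90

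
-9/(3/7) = -21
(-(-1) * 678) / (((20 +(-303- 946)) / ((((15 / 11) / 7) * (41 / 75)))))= -0.06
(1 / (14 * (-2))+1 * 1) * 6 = 81 / 14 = 5.79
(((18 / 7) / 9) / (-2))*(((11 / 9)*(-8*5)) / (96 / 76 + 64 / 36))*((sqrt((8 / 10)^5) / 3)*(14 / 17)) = 13376*sqrt(5) / 82875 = 0.36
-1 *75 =-75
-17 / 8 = -2.12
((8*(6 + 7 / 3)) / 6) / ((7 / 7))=100 / 9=11.11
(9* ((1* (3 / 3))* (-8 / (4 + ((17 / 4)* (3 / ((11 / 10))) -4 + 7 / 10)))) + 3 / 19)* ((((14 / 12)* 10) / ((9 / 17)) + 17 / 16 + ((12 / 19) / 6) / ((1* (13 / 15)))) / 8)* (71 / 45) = -1073299408183 / 41115185280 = -26.10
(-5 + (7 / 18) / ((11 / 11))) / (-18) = 83 / 324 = 0.26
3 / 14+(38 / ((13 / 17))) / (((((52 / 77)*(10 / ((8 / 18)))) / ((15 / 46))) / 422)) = 73503917 / 163254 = 450.24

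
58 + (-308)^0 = 59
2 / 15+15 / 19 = 263 / 285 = 0.92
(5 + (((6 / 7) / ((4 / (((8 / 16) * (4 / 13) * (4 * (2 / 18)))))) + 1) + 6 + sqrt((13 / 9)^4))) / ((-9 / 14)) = -207878 / 9477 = -21.94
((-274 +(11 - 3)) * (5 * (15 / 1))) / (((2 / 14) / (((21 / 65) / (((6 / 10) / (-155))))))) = 151520250 / 13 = 11655403.85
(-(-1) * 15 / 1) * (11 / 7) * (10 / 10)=165 / 7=23.57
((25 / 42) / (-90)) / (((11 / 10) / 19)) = -0.11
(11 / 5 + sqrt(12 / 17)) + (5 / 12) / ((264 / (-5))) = 2 * sqrt(51) / 17 + 34723 / 15840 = 3.03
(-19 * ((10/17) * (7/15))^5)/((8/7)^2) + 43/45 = 3218671369/3450252510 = 0.93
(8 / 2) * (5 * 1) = 20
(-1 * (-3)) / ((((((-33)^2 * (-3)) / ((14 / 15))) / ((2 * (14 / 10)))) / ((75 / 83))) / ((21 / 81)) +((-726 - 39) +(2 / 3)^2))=-37044 / 75332855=-0.00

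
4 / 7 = 0.57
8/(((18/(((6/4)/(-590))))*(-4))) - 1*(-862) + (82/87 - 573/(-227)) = 6722896041/7767940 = 865.47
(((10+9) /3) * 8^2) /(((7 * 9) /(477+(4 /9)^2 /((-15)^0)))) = 47002048 /15309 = 3070.22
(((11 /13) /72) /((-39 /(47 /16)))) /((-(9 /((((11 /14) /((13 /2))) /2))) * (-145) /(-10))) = 5687 /13872104064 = 0.00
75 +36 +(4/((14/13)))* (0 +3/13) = 783/7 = 111.86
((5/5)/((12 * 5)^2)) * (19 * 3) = 19/1200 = 0.02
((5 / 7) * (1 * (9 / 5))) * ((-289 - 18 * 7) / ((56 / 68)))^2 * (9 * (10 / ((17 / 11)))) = 13043460375 / 686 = 19013790.63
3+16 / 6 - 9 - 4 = -22 / 3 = -7.33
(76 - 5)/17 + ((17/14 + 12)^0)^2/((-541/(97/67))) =2571888/616199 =4.17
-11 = -11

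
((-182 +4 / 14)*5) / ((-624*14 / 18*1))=2385 / 1274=1.87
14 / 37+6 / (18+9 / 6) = 330 / 481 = 0.69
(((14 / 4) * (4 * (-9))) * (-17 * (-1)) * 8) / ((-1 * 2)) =8568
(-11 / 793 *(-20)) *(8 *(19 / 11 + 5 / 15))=10880 / 2379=4.57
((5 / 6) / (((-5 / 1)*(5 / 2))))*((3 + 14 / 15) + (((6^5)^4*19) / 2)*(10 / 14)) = -2605012888544870813 / 1575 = -1653976437171346.55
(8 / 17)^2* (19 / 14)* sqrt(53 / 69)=608* sqrt(3657) / 139587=0.26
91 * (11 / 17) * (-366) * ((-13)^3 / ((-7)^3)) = -138039.12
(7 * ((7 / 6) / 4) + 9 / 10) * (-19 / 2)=-6707 / 240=-27.95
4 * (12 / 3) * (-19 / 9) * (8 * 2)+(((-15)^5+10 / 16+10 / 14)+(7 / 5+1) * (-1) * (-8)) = -1914935161 / 2520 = -759894.91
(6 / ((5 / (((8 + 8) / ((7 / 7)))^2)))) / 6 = 51.20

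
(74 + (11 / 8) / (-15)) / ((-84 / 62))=-39277 / 720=-54.55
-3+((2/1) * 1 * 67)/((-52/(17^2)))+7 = -740.73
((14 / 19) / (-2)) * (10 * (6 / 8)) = -105 / 38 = -2.76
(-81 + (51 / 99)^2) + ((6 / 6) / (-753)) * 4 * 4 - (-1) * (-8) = -24260440 / 273339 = -88.76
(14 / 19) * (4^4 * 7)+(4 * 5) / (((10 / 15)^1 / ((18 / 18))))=25658 / 19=1350.42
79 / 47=1.68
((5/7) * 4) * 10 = 200/7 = 28.57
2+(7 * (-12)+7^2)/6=-23/6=-3.83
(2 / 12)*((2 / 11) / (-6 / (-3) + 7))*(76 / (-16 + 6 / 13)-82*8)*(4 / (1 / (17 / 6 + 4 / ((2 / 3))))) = -2358500 / 29997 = -78.62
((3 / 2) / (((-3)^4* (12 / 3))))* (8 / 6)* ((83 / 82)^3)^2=326940373369 / 49249080770688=0.01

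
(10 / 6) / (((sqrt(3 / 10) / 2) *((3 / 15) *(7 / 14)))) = 100 *sqrt(30) / 9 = 60.86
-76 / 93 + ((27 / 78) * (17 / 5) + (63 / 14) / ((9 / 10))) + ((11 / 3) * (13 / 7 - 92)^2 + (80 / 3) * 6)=17748437881 / 592410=29959.72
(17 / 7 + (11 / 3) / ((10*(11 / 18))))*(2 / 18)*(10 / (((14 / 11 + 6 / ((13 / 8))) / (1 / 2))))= 7579 / 22365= 0.34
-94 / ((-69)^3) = 94 / 328509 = 0.00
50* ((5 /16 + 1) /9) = 175 /24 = 7.29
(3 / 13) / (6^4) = 0.00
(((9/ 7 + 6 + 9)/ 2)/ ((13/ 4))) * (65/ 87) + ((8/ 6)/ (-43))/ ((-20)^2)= 4901797/ 2618700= 1.87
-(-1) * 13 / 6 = 13 / 6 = 2.17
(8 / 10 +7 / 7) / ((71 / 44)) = 396 / 355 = 1.12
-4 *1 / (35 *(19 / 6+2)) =-24 / 1085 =-0.02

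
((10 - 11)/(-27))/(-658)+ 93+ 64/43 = 72183215/763938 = 94.49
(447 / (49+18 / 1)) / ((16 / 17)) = 7599 / 1072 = 7.09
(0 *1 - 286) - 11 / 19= -5445 / 19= -286.58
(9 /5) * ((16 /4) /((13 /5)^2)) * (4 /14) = 360 /1183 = 0.30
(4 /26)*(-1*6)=-12 /13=-0.92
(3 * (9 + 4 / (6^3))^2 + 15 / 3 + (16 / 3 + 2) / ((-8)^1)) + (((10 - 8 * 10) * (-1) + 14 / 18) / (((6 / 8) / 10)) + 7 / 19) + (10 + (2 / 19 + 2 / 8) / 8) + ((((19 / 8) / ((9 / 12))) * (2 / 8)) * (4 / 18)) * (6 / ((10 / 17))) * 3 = 892066621 / 738720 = 1207.58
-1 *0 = 0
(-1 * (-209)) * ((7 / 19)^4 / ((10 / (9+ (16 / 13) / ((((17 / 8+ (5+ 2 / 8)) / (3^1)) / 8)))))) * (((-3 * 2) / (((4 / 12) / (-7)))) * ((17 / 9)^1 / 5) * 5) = 330005445 / 276887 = 1191.84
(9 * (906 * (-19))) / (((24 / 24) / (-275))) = 42604650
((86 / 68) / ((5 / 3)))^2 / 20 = 16641 / 578000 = 0.03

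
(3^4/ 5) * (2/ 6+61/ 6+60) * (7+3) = 11421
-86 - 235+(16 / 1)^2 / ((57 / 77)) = 24.82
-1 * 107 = -107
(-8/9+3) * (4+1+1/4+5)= 779/36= 21.64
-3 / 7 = -0.43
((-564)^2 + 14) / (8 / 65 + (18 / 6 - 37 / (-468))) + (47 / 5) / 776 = 2888184664171 / 29072840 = 99343.05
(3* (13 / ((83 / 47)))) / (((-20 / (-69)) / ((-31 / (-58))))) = 3920787 / 96280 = 40.72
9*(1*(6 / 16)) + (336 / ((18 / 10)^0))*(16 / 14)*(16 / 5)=49287 / 40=1232.18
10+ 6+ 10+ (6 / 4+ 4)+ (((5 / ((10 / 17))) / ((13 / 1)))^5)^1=375683201 / 11881376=31.62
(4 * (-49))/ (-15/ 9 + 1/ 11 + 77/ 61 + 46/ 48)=-3156384/ 10385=-303.94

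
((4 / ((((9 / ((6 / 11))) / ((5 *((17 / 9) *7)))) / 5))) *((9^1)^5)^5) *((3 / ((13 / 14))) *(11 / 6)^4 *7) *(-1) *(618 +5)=-119037654192732022667857622991075 / 13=-9156742630210155589835202000000.00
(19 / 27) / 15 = 0.05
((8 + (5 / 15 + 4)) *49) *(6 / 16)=1813 / 8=226.62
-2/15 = -0.13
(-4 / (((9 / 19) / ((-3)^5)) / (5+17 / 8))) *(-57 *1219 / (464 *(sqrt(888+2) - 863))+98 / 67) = 2031752403 *sqrt(890) / 690319712+1106574251924871 / 46251420704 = 24013.00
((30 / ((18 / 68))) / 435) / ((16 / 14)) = 119 / 522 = 0.23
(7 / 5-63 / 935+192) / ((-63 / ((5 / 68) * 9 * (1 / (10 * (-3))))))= 90383 / 1335180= 0.07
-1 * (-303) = 303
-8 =-8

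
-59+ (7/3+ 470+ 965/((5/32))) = 19768/3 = 6589.33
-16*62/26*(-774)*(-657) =-252224928/13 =-19401917.54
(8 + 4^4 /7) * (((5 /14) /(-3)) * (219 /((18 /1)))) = -64.56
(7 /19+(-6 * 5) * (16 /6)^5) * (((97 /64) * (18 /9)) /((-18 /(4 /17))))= 603859241 /3767472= 160.28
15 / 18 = 5 / 6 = 0.83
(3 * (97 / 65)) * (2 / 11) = 582 / 715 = 0.81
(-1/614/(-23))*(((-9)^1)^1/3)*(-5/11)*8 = 60/77671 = 0.00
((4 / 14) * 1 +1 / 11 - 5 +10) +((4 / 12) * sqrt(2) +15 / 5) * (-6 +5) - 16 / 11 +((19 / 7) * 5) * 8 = 8431 / 77 - sqrt(2) / 3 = 109.02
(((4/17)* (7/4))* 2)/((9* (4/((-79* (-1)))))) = 1.81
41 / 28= 1.46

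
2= 2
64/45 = 1.42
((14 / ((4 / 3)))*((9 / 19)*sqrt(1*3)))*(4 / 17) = 378*sqrt(3) / 323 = 2.03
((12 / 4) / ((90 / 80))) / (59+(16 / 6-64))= -8 / 7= -1.14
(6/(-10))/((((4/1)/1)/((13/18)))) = -13/120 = -0.11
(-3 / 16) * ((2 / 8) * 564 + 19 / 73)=-3867 / 146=-26.49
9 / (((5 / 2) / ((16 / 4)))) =72 / 5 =14.40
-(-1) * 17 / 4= 4.25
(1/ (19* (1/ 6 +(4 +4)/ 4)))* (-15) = -90/ 247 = -0.36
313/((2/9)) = 2817/2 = 1408.50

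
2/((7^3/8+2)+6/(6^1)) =0.04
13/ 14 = 0.93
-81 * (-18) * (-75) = -109350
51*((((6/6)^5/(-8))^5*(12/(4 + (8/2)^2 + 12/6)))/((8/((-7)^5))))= 2571471/1441792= 1.78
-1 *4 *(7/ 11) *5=-140/ 11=-12.73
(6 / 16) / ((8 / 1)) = 3 / 64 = 0.05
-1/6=-0.17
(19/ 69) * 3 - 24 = -533/ 23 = -23.17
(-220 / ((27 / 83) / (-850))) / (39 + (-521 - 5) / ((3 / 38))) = -15521000 / 178839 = -86.79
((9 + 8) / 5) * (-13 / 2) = -221 / 10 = -22.10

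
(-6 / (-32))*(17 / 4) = 51 / 64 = 0.80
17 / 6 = 2.83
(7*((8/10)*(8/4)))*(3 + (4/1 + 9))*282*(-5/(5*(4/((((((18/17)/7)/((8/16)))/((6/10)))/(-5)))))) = 108288/85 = 1273.98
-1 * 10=-10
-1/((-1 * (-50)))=-1/50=-0.02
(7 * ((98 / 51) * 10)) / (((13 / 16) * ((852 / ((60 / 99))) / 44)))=2195200 / 423657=5.18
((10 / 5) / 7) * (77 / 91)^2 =242 / 1183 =0.20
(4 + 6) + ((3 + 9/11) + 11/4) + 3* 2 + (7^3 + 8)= 16437/44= 373.57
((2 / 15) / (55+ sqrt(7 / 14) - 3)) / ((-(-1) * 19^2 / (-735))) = -10192 / 1951927+ 98 * sqrt(2) / 1951927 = -0.01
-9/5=-1.80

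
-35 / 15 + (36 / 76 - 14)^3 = -50971792 / 20577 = -2477.12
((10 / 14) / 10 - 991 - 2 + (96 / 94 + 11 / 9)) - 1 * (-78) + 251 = -3918499 / 5922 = -661.69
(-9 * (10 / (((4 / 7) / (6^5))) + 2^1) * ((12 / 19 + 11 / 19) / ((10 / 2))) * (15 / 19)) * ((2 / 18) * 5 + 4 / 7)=-666665718 / 2527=-263817.06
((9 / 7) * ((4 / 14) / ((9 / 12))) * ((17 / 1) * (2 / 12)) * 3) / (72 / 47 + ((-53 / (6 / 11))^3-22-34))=-0.00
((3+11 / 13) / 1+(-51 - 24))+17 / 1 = -704 / 13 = -54.15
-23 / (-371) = 23 / 371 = 0.06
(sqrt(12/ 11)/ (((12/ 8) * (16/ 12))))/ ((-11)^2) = sqrt(33)/ 1331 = 0.00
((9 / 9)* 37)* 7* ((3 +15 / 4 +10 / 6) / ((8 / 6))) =26159 / 16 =1634.94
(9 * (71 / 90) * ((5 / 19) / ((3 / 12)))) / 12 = 71 / 114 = 0.62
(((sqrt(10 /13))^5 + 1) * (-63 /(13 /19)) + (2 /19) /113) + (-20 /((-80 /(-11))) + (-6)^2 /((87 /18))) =-135.16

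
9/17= 0.53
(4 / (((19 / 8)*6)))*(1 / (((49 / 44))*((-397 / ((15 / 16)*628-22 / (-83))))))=-34417328 / 92032143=-0.37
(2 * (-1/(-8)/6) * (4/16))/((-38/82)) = -0.02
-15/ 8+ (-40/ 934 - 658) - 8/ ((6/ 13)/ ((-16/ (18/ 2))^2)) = -648838711/ 907848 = -714.70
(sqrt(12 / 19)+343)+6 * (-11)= 2 * sqrt(57) / 19+277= 277.79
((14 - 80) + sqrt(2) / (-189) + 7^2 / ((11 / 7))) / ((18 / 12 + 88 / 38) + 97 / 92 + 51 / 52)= -2175823 / 365629 - 5681 * sqrt(2) / 6282171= -5.95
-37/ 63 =-0.59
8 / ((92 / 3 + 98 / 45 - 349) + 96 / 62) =-11160 / 438877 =-0.03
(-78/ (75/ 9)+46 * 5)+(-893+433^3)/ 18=1014822694/ 225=4510323.08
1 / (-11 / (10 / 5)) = -2 / 11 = -0.18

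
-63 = -63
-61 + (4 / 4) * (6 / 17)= -1031 / 17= -60.65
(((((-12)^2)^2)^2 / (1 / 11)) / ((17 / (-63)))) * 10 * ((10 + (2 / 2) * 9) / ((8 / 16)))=-113231379824640 / 17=-6660669401449.41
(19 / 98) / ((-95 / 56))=-0.11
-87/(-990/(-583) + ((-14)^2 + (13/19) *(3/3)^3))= -87609/199771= -0.44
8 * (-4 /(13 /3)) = -96 /13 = -7.38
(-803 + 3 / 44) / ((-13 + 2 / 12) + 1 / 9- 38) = 317961 / 20086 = 15.83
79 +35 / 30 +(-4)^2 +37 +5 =829 / 6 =138.17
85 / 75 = 17 / 15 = 1.13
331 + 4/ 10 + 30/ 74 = 61384/ 185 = 331.81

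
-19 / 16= -1.19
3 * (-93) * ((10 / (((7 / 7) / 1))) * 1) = -2790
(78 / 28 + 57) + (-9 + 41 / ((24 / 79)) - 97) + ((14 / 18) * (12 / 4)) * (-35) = 1189 / 168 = 7.08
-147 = -147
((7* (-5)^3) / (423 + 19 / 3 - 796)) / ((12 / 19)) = 665 / 176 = 3.78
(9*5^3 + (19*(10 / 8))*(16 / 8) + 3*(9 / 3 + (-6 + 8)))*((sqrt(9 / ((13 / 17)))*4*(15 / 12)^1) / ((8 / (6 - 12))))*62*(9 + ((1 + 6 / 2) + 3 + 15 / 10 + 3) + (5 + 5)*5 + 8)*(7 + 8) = -7802409375*sqrt(221) / 104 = -1115299559.26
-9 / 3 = -3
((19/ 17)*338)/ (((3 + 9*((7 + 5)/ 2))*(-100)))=-169/ 2550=-0.07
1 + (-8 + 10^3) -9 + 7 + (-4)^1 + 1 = 988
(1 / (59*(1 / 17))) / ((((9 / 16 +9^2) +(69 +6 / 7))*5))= 1904 / 5002905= 0.00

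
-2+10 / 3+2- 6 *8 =-134 / 3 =-44.67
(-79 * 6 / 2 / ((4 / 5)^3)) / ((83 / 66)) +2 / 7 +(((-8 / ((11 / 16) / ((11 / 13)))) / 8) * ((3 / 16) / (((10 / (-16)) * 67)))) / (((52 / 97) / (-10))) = -367.90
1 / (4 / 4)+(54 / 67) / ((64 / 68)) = 995 / 536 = 1.86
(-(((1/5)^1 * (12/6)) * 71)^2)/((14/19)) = -191558/175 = -1094.62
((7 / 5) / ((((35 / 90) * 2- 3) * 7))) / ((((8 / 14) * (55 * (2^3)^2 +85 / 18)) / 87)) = -49329 / 12689000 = -0.00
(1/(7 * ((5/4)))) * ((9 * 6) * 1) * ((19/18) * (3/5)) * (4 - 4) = 0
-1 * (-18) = 18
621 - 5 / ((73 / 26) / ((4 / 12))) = 135869 / 219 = 620.41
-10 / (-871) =0.01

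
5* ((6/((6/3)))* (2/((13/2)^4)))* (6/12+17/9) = 3440/85683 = 0.04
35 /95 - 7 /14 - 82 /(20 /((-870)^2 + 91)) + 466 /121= -35676564577 /11495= -3103659.38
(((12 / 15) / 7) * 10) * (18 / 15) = 48 / 35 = 1.37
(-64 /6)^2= 1024 /9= 113.78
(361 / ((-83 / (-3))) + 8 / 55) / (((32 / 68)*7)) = 1023893 / 255640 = 4.01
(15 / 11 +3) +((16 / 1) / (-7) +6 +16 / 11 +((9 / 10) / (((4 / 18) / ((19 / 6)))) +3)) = 78101 / 3080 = 25.36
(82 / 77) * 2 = 164 / 77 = 2.13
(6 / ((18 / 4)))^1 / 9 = 4 / 27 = 0.15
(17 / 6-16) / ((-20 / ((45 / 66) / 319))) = 79 / 56144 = 0.00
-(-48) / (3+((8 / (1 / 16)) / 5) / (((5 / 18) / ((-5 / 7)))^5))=-1344560 / 80537533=-0.02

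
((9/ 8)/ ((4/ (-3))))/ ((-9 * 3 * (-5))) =-1/ 160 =-0.01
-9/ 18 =-1/ 2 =-0.50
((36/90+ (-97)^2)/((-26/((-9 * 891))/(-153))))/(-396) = 44850267/40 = 1121256.68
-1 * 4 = -4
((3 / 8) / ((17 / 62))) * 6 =8.21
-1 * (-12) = 12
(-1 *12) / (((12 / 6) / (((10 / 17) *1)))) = -60 / 17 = -3.53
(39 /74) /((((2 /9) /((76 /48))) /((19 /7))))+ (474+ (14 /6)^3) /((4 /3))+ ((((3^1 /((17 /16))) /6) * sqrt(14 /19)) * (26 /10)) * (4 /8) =52 * sqrt(266) /1615+ 13994209 /37296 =375.75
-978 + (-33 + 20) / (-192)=-187763 / 192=-977.93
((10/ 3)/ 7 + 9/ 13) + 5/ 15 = 1.50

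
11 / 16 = 0.69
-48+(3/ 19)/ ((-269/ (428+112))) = -246948/ 5111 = -48.32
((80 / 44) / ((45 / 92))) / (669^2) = 368 / 44308539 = 0.00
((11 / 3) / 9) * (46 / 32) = 253 / 432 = 0.59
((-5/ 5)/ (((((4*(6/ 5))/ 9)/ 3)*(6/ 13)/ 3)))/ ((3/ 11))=-2145/ 16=-134.06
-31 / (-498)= 31 / 498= 0.06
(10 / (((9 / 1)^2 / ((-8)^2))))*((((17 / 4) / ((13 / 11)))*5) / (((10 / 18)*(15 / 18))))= 11968 / 39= 306.87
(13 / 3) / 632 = 13 / 1896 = 0.01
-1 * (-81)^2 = -6561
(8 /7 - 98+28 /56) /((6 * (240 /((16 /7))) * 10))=-1349 /88200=-0.02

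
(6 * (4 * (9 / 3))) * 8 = 576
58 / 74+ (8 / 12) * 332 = 24655 / 111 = 222.12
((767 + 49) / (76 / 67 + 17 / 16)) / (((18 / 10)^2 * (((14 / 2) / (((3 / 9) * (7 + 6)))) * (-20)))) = -947648 / 267057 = -3.55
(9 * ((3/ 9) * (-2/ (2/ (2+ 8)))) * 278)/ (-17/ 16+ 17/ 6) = -80064/ 17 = -4709.65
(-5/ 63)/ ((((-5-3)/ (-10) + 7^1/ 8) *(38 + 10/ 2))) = -200/ 181503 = -0.00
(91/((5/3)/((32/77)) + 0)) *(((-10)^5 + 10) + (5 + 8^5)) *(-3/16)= 15728778/55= 285977.78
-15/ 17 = -0.88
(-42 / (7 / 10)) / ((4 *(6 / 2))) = -5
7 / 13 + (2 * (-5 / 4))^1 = -51 / 26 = -1.96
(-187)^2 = 34969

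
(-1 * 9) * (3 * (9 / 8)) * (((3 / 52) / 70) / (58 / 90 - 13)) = 6561 / 3238144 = 0.00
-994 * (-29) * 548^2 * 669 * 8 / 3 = 15443308577536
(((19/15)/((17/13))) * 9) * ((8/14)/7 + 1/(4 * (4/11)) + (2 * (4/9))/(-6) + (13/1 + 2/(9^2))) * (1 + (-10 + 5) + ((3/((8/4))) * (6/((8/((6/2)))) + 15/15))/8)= -1327042327/3290112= -403.34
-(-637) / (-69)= -637 / 69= -9.23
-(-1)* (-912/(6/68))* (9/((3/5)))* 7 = -1085280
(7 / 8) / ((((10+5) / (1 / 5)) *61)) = 0.00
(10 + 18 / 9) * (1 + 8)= 108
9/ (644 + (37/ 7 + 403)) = 0.01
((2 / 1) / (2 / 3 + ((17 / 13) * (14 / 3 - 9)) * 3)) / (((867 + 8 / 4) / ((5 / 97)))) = -30 / 4130357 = -0.00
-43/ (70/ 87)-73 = -8851/ 70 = -126.44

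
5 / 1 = 5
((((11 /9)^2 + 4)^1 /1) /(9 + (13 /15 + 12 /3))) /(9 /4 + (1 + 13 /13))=2225 /23868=0.09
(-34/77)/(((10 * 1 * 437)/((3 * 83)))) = -4233/168245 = -0.03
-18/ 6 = -3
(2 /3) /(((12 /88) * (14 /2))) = 44 /63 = 0.70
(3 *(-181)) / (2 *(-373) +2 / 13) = 2353 / 3232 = 0.73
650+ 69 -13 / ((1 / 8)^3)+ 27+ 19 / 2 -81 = -11963 / 2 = -5981.50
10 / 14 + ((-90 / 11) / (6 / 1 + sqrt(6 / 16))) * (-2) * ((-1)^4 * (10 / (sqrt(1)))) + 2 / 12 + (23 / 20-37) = -650383 / 87780-240 * sqrt(6) / 209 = -10.22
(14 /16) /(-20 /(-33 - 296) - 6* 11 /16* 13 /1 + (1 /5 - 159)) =-11515 /2794713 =-0.00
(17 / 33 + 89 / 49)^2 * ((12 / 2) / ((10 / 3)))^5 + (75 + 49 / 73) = 472897194248 / 2651004125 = 178.38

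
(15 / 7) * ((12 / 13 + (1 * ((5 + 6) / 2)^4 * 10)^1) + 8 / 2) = 14282655 / 728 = 19619.03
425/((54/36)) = 850/3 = 283.33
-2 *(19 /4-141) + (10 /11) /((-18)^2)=242800 /891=272.50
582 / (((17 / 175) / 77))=7842450 / 17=461320.59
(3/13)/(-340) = -3/4420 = -0.00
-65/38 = -1.71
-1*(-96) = 96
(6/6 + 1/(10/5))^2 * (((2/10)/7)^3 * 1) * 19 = 0.00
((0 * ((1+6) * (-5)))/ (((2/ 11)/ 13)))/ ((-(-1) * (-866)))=0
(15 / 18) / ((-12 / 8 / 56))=-280 / 9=-31.11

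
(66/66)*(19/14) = 19/14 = 1.36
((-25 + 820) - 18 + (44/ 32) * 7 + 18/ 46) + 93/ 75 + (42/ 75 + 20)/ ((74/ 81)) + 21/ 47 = 6489177097/ 7999400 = 811.21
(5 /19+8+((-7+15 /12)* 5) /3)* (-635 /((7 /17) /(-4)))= -8143.60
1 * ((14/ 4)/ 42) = 0.08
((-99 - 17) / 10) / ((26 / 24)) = -10.71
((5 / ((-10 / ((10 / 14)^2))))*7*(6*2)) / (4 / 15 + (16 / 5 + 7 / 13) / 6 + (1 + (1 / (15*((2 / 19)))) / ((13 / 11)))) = -29250 / 3311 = -8.83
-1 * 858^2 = -736164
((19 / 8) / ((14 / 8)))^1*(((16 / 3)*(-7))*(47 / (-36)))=66.15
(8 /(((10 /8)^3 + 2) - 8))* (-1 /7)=512 /1813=0.28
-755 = -755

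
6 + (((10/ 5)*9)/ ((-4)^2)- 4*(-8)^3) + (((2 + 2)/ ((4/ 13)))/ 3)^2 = 2073.90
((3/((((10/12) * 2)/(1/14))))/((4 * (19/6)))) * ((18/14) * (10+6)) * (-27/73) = -26244/339815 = -0.08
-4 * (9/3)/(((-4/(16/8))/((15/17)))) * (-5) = -450/17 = -26.47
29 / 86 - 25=-2121 / 86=-24.66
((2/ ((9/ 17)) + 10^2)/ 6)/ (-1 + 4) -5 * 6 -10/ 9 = -2053/ 81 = -25.35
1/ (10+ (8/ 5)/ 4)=5/ 52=0.10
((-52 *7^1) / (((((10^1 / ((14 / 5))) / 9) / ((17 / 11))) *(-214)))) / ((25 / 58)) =11305476 / 735625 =15.37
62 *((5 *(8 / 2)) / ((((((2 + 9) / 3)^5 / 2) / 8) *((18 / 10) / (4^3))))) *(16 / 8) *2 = 685670400 / 161051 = 4257.47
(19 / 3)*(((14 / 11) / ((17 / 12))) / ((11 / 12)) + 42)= 559930 / 2057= 272.21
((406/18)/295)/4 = 203/10620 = 0.02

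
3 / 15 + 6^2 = 181 / 5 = 36.20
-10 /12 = -5 /6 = -0.83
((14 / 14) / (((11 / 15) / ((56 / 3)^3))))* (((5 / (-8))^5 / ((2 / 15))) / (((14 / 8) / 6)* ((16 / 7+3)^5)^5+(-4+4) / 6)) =-5133778309651115635901796875 / 282199194308091055479177114974610765234032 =-0.00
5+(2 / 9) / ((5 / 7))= 239 / 45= 5.31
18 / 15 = 6 / 5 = 1.20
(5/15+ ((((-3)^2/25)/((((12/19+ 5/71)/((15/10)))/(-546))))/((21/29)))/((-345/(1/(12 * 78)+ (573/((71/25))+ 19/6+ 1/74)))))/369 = 833795050999/892127979000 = 0.93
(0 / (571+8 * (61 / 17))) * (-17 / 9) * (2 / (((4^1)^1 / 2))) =0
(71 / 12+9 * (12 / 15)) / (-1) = -787 / 60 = -13.12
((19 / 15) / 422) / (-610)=-19 / 3861300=-0.00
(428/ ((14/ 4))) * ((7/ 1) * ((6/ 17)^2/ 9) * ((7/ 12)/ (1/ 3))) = 5992/ 289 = 20.73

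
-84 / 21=-4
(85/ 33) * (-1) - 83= -2824/ 33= -85.58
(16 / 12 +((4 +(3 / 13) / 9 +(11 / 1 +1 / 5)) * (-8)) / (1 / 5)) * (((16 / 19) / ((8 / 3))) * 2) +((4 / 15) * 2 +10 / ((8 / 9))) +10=-5365171 / 14820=-362.02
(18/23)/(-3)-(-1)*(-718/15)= -16604/345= -48.13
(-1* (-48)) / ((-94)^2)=12 / 2209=0.01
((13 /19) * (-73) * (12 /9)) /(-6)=1898 /171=11.10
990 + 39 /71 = 70329 /71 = 990.55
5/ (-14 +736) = 5/ 722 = 0.01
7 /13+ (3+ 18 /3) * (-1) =-8.46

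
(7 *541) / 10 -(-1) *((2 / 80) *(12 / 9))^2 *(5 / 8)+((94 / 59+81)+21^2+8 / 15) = 902.83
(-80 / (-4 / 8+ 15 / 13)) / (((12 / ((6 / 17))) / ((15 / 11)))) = -15600 / 3179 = -4.91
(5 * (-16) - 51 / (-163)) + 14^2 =18959 / 163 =116.31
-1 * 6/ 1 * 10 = -60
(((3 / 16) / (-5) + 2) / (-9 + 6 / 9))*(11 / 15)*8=-1.38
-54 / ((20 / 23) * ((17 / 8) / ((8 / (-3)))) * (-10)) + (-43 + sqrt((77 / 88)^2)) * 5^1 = -218.42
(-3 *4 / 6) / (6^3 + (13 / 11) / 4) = -88 / 9517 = -0.01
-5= -5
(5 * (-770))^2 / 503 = 14822500 / 503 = 29468.19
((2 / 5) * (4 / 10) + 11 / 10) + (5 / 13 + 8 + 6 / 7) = 47783 / 4550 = 10.50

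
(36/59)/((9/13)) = 52/59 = 0.88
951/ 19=50.05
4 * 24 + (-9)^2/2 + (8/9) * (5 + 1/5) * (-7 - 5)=81.03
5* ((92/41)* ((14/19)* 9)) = 57960/779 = 74.40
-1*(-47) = 47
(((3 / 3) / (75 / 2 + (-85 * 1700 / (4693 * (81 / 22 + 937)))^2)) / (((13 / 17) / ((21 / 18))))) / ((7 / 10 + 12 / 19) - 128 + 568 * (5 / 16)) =65621955994617113 / 81992492396108958345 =0.00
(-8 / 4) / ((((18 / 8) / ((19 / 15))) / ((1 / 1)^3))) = -152 / 135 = -1.13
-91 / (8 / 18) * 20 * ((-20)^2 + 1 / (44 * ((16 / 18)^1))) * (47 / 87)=-9033601395 / 10208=-884953.11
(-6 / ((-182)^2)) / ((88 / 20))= -15 / 364364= -0.00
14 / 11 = 1.27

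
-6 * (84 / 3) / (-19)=168 / 19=8.84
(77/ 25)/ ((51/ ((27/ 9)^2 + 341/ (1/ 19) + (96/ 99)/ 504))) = 13488556/ 34425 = 391.82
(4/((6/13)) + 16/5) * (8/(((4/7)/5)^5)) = 934889375/192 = 4869215.49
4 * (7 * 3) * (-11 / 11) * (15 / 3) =-420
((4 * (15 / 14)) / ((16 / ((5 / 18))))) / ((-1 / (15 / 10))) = -25 / 224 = -0.11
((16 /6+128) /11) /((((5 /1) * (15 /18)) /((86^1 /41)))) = 67424 /11275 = 5.98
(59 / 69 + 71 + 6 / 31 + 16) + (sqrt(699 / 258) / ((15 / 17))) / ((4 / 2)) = 17 * sqrt(20038) / 2580 + 188336 / 2139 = 88.98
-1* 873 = -873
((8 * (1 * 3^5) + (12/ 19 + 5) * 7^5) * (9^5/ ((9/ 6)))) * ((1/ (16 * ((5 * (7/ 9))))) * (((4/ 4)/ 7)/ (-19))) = -65023046379/ 141512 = -459487.86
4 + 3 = 7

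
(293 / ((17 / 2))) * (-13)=-448.12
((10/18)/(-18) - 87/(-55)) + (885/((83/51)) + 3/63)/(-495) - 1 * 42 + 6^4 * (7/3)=15439290551/5176710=2982.45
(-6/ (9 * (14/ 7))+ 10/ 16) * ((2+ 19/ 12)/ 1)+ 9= 2893/ 288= 10.05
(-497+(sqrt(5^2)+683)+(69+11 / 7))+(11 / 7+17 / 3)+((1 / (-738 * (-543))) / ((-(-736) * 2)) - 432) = -673840098425 / 4129163136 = -163.19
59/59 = 1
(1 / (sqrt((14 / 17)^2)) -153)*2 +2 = -2111 / 7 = -301.57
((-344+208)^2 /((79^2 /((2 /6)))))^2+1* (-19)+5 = -4565608190 /350550729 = -13.02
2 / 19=0.11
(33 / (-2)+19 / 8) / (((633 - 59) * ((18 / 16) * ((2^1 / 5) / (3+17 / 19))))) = -0.21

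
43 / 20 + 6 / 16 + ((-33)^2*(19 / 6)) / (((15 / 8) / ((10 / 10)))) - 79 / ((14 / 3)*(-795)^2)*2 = 21728302573 / 11797800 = 1841.72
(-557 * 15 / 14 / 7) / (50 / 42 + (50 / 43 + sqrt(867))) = 134724375 / 578483276- 139035555 * sqrt(3) / 82640468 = -2.68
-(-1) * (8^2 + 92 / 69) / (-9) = -196 / 27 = -7.26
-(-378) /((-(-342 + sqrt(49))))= 378 /335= 1.13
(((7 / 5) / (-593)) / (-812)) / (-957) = -1 / 329150580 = -0.00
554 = 554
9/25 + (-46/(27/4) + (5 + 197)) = 131993/675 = 195.55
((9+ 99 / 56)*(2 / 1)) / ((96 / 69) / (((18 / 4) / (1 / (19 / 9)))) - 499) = -263511 / 6103972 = -0.04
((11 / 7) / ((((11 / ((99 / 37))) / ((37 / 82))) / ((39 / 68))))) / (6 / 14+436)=297 / 1310360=0.00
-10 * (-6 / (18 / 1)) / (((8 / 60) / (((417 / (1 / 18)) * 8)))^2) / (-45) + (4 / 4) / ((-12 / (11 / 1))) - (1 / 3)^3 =-1622593036903 / 108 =-15024009600.95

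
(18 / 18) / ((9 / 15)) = 5 / 3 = 1.67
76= 76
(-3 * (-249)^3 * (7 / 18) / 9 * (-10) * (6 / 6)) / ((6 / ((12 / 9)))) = -40025090 / 9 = -4447232.22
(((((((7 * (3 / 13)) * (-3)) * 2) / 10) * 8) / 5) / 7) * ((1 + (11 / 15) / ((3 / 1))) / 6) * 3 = -224 / 1625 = -0.14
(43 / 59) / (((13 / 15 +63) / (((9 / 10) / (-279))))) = -129 / 3504364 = -0.00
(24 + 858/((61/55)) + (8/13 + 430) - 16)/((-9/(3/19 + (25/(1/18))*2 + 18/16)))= -10974349795/90402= -121394.99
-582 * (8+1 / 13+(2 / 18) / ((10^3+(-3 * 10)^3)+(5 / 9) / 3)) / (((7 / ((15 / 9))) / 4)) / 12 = -4766543528 / 12776309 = -373.08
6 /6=1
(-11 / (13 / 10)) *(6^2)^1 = -3960 / 13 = -304.62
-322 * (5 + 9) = -4508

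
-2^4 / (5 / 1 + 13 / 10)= -160 / 63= -2.54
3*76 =228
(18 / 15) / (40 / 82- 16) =-41 / 530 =-0.08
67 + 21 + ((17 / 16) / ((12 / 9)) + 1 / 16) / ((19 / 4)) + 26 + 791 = 275175 / 304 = 905.18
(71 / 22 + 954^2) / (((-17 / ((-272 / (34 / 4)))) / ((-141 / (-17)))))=45171037488 / 3179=14209197.07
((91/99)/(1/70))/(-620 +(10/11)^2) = -7007/67428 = -0.10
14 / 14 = 1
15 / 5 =3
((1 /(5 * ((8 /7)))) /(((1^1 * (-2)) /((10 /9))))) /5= -7 /360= -0.02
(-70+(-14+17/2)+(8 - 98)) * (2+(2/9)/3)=-9268/27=-343.26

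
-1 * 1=-1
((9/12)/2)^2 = 9/64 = 0.14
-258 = -258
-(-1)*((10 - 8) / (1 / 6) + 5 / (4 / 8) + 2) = 24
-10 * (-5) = 50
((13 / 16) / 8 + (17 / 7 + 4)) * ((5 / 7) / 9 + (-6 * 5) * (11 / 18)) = -3364325 / 28224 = -119.20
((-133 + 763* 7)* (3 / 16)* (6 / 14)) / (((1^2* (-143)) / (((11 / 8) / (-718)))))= 837 / 149344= 0.01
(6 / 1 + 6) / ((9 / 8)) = 32 / 3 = 10.67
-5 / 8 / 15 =-1 / 24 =-0.04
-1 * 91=-91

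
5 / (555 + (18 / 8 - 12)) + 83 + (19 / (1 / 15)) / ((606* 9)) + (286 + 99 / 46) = 5642219897 / 15199389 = 371.21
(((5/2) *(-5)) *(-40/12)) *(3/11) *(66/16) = 375/8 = 46.88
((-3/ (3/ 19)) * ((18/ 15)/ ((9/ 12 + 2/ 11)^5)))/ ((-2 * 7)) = 9400224768/ 4054967035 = 2.32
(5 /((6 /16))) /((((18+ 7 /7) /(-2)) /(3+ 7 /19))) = -5120 /1083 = -4.73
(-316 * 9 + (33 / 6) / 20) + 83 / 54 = -3069563 / 1080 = -2842.19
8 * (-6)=-48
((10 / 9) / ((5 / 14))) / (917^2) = 0.00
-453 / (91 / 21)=-1359 / 13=-104.54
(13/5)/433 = 13/2165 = 0.01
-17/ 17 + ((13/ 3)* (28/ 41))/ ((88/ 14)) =-716/ 1353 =-0.53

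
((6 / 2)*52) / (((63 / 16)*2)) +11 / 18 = 2573 / 126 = 20.42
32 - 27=5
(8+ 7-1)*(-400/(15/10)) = -11200/3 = -3733.33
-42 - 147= -189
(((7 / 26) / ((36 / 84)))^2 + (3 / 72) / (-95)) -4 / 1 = -4168157 / 1155960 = -3.61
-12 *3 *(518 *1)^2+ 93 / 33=-9659661.18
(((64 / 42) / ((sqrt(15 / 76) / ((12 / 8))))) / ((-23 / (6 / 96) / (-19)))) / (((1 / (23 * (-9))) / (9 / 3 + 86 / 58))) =-246.49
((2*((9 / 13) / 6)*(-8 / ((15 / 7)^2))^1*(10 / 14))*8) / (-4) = 112 / 195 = 0.57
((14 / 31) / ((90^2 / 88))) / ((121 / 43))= 1204 / 690525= 0.00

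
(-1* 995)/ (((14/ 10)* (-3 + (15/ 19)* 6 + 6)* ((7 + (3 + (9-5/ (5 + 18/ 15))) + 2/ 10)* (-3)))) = 1.66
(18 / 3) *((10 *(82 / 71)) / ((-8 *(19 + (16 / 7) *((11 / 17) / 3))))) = -219555 / 494089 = -0.44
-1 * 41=-41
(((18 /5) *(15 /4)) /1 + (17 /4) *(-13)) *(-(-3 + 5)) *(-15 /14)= -89.46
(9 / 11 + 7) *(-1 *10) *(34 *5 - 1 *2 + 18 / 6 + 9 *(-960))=7283340 / 11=662121.82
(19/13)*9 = 171/13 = 13.15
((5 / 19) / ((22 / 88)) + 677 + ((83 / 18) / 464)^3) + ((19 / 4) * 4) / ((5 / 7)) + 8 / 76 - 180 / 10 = 38010074734910101 / 55347124469760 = 686.76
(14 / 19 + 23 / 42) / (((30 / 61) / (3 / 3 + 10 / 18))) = 12505 / 3078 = 4.06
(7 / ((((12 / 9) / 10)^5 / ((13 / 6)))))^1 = 23034375 / 64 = 359912.11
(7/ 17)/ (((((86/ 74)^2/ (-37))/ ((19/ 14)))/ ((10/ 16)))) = -4812035/ 502928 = -9.57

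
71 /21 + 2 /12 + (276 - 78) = 8465 /42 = 201.55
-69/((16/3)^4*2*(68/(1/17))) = -5589/151519232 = -0.00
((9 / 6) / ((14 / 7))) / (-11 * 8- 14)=-1 / 136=-0.01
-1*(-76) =76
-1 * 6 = -6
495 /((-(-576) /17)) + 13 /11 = 11117 /704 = 15.79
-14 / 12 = -7 / 6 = -1.17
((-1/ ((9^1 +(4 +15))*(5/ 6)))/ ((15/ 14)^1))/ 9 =-1/ 225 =-0.00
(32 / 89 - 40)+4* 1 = -3172 / 89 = -35.64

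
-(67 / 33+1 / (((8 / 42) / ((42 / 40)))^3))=-2864585993 / 16896000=-169.54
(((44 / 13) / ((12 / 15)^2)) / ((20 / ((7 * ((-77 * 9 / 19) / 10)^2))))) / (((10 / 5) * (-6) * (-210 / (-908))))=-133242417 / 15017600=-8.87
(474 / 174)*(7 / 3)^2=3871 / 261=14.83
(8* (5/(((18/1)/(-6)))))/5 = -8/3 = -2.67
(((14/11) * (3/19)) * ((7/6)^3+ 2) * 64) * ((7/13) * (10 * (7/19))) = 42532000/464607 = 91.54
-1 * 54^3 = -157464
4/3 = 1.33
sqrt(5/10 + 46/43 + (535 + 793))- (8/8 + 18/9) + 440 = sqrt(9833498)/86 + 437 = 473.46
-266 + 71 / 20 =-5249 / 20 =-262.45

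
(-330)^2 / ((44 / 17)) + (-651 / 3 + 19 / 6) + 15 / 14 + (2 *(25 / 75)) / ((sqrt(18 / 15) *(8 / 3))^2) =56262953 / 1344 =41862.32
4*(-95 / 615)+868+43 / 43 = 106811 / 123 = 868.38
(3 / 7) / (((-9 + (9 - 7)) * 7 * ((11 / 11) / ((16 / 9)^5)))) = -1048576 / 6751269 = -0.16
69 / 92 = 3 / 4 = 0.75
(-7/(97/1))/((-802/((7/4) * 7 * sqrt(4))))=343/155588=0.00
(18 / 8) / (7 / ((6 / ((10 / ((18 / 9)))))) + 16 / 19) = 513 / 1522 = 0.34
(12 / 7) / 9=4 / 21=0.19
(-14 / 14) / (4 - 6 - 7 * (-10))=-1 / 68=-0.01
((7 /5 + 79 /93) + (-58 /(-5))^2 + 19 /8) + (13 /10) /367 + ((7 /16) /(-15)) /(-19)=12035051387 /86465200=139.19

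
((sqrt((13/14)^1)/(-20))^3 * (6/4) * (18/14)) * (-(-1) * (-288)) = 3159 * sqrt(182)/686000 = 0.06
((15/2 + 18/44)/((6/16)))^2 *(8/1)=430592/121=3558.61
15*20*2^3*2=4800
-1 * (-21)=21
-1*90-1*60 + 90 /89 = -13260 /89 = -148.99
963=963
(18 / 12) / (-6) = -1 / 4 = -0.25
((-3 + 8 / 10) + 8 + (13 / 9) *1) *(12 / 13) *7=46.81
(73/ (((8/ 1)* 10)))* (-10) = -73/ 8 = -9.12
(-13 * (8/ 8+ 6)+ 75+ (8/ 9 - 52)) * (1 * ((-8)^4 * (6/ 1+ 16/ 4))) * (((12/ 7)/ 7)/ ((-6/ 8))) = 395837440/ 441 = 897590.57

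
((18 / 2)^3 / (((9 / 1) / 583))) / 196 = 47223 / 196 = 240.93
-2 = -2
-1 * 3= -3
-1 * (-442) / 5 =442 / 5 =88.40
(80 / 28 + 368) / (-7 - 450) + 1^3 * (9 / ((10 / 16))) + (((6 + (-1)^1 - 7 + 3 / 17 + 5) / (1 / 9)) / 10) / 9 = 3781289 / 271915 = 13.91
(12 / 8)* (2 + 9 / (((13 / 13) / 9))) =124.50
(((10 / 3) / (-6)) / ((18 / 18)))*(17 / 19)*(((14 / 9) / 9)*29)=-2.49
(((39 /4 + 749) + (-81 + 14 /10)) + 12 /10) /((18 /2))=13607 /180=75.59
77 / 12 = 6.42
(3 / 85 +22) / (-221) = -1873 / 18785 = -0.10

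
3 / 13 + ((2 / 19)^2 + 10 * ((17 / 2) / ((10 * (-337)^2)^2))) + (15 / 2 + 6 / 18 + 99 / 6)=24.58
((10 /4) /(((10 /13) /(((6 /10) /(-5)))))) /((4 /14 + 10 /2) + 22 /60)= -819 /11870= -0.07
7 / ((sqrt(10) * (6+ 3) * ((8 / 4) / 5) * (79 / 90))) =35 * sqrt(10) / 158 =0.70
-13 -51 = -64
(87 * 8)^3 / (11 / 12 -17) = -4045842432 / 193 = -20962914.16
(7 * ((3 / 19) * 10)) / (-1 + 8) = 30 / 19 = 1.58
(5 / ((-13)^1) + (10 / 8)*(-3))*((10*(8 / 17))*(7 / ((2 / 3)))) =-45150 / 221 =-204.30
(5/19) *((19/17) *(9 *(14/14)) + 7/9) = 8290/2907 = 2.85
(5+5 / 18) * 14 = 73.89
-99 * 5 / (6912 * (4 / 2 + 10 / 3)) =-55 / 4096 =-0.01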